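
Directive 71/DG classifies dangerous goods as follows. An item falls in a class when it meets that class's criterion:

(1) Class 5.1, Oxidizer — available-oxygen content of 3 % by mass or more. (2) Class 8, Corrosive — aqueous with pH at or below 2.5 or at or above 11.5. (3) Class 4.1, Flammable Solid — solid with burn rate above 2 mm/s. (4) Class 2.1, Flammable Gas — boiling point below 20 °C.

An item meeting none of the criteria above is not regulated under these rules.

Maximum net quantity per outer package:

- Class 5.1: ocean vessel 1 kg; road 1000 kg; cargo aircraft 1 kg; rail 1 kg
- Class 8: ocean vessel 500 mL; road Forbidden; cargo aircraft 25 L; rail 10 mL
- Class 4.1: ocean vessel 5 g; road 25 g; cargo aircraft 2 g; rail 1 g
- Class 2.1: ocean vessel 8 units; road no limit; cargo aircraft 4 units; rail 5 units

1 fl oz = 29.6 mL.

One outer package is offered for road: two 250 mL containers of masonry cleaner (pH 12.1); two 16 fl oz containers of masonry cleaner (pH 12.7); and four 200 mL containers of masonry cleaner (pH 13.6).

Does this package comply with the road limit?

No

The masonry cleaner has pH 12.1, which is ≥ 11.5, so it is Class 8 (Corrosive).
pH 12.7 meets the Class 8 criterion (Corrosive), so the masonry cleaner is Class 8.
The masonry cleaner has pH 13.6, which is ≥ 11.5, so it is Class 8 (Corrosive).
Total Class 8: (two 250 mL containers = 500 mL) + (two 16 fl oz containers = 947.2 mL) + (four 200 mL containers = 800 mL) = 2247.2 mL.
Class 8 is Forbidden by road.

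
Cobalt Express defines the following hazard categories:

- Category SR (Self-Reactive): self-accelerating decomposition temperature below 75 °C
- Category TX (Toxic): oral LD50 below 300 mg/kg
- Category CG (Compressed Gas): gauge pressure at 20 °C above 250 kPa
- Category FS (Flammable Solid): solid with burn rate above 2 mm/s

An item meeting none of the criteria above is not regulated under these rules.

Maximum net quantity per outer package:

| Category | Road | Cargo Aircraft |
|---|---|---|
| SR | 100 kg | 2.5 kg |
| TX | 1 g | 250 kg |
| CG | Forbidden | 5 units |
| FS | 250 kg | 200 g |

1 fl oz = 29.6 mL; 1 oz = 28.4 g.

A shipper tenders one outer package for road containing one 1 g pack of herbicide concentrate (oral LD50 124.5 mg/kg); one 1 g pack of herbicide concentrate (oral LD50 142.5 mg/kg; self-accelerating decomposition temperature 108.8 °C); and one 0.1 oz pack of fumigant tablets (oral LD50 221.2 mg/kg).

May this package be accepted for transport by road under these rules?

No

With oral LD50 124.5 mg/kg (< 300 mg/kg), the herbicide concentrate falls in Category TX.
With oral LD50 142.5 mg/kg (< 300 mg/kg), the herbicide concentrate falls in Category TX.
Oral LD50 221.2 mg/kg meets the Category TX criterion (Toxic), so the fumigant tablets are Category TX.
Total Category TX: 1 g + 1 g + (one 0.1 oz pack = 2.84 g) = 4.84 g.
That exceeds the Category TX road limit of 1 g.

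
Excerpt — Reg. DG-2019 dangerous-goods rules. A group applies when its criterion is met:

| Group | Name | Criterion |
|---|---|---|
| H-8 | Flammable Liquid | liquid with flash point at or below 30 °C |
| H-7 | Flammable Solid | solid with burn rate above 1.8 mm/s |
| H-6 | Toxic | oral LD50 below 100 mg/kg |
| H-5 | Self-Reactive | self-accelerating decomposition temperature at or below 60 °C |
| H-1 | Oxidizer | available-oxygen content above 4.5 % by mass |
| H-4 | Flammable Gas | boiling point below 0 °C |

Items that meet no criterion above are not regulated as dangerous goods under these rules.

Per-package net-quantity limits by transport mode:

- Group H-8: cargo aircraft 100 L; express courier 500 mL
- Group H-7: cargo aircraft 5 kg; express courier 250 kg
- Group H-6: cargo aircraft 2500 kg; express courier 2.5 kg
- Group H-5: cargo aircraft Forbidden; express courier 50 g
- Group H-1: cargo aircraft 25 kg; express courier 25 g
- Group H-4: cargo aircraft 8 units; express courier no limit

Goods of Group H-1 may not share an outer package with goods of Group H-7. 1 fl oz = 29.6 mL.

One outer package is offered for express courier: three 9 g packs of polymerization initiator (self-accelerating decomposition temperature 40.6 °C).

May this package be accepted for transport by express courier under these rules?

Yes

Polymerization initiator: self-accelerating decomposition temperature 40.6 °C ≤ 60 °C → Group H-5 (Self-Reactive).
Group H-5 quantity: three 9 g packs = 27 g.
27 g ≤ 50 g (express courier limit, Group H-5) — within limit.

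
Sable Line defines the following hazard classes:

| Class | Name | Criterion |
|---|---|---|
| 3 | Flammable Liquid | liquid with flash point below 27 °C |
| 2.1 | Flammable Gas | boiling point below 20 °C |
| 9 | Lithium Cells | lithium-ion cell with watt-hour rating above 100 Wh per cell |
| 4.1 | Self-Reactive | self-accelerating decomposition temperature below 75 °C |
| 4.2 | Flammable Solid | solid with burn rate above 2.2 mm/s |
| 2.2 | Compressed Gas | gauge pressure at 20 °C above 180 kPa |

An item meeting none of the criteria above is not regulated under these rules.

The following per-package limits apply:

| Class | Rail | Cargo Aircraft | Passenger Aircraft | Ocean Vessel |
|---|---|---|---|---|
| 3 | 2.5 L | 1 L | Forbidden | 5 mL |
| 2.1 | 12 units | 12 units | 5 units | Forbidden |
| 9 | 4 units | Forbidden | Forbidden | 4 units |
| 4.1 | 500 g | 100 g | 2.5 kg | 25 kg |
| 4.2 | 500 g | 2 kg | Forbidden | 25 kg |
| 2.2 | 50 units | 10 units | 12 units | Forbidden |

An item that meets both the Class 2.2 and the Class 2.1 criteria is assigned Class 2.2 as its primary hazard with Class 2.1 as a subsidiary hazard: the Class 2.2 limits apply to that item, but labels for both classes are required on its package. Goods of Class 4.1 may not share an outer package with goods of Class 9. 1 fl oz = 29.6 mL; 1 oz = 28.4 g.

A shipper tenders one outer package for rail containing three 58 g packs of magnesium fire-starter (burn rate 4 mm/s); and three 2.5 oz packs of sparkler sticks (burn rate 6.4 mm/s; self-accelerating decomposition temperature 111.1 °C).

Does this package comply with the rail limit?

Yes

Magnesium fire-starter: burn rate 4 mm/s > 2.2 mm/s → Class 4.2 (Flammable Solid).
The sparkler sticks have burn rate 6.4 mm/s, which is > 2.2 mm/s, so they are Class 4.2 (Flammable Solid).
Total Class 4.2: (three 58 g packs = 174 g) + (three 2.5 oz packs = 213 g) = 387 g.
That is within the Class 4.2 rail limit of 500 g.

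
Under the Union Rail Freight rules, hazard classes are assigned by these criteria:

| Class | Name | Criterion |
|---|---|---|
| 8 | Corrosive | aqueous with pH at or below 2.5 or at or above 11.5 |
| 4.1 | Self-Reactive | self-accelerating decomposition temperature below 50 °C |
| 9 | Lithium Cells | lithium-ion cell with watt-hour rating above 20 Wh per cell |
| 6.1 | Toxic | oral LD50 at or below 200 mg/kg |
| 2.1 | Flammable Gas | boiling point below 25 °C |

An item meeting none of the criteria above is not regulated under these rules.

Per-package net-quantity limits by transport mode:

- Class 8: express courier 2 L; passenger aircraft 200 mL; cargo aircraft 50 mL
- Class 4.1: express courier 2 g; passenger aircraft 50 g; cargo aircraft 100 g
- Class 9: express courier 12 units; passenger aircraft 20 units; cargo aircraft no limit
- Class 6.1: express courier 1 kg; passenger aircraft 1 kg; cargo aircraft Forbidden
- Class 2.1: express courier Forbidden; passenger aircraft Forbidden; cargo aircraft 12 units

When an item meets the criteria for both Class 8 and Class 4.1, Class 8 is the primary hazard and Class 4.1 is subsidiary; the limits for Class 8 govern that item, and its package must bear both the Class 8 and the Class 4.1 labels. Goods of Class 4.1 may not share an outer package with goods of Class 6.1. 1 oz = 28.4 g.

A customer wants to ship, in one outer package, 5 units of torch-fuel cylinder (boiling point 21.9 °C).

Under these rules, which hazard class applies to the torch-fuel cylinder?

Class 2.1

Torch-fuel cylinder: boiling point 21.9 °C < 25 °C → Class 2.1 (Flammable Gas).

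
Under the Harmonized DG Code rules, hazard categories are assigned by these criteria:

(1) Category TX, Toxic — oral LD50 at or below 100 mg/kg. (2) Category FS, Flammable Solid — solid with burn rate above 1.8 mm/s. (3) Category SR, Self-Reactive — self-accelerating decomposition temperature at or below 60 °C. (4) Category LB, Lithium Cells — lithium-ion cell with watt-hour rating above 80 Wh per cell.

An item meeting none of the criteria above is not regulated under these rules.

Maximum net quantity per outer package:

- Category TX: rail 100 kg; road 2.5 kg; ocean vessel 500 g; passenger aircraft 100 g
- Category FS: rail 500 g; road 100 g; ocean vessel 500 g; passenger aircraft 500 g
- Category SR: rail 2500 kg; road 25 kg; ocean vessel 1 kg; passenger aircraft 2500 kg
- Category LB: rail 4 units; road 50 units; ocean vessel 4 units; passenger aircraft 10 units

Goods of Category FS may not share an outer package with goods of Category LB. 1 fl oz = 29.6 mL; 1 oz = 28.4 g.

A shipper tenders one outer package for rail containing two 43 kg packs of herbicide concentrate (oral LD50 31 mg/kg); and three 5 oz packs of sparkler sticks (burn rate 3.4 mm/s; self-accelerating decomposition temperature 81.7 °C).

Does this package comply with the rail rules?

Oral LD50 31 mg/kg meets the Category TX criterion (Toxic), so the herbicide concentrate is Category TX.
Burn rate 3.4 mm/s meets the Category FS criterion (Flammable Solid), so the sparkler sticks are Category FS.
Category FS quantity: three 5 oz packs = 426 g.
That is within the Category FS rail limit of 500 g.
Category TX quantity: two 43 kg packs = 86 kg.
86 kg ≤ 100 kg (rail limit, Category TX) — within limit.
The segregation rule (Category FS with Category LB) does not apply to Category FS with Category TX.
Every hazard category is within its rail limit and no segregation rule is violated.

Yes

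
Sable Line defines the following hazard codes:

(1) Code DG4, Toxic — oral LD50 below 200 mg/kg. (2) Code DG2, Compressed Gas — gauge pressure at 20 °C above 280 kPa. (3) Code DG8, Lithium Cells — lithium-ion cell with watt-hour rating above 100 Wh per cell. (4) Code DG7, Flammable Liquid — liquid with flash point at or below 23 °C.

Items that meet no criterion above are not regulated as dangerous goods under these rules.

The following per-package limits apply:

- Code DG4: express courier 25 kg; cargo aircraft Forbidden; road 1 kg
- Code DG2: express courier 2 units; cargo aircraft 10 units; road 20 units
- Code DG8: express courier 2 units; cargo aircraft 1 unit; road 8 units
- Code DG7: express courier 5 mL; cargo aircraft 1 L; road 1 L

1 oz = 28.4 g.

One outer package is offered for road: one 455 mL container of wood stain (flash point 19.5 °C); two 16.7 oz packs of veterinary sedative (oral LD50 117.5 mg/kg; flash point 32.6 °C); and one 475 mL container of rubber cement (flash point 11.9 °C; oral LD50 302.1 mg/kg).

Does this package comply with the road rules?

The wood stain has flash point 19.5 °C, which is ≤ 23 °C, so it is Code DG7 (Flammable Liquid).
Veterinary sedative: oral LD50 117.5 mg/kg < 200 mg/kg → Code DG4 (Toxic).
The rubber cement has flash point 11.9 °C, which is ≤ 23 °C, so it is Code DG7 (Flammable Liquid).
Code DG7 net quantity: 455 mL + 475 mL = 930 mL.
930 mL ≤ 1 L (road limit, Code DG7) — within limit.
Code DG4 quantity: two 16.7 oz packs = 948.56 g.
948.56 g is within the road limit of 1 kg for Code DG4.
Every hazard code is within its road limit and no segregation rule is violated.

Yes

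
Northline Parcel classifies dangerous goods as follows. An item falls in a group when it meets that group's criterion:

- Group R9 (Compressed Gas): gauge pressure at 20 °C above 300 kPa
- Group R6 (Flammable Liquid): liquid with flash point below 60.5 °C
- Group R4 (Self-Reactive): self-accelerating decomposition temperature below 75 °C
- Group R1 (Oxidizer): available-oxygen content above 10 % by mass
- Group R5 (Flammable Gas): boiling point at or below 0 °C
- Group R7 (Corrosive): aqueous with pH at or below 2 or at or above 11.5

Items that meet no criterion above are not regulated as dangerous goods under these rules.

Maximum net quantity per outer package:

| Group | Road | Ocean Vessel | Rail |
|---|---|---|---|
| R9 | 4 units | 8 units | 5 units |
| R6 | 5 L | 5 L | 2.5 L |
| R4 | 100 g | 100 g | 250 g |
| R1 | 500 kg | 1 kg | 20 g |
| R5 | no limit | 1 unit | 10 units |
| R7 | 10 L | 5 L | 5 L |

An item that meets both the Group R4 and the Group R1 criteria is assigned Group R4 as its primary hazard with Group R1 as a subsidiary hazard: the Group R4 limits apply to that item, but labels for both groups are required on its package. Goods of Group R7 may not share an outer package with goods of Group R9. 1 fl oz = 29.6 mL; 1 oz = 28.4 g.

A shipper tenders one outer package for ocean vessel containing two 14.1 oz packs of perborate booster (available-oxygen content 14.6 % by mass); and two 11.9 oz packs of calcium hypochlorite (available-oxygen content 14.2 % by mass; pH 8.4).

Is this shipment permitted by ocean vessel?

No

The perborate booster has available-oxygen content 14.6 % by mass, which is > 10 % by mass, so it is Group R1 (Oxidizer).
Calcium hypochlorite: available-oxygen content 14.2 % by mass > 10 % by mass → Group R1 (Oxidizer).
Group R1 net quantity: (two 14.1 oz packs = 800.88 g) + (two 11.9 oz packs = 675.92 g) = 1476.8 g.
1476.8 g > 1 kg (ocean vessel limit, Group R1) — over the limit.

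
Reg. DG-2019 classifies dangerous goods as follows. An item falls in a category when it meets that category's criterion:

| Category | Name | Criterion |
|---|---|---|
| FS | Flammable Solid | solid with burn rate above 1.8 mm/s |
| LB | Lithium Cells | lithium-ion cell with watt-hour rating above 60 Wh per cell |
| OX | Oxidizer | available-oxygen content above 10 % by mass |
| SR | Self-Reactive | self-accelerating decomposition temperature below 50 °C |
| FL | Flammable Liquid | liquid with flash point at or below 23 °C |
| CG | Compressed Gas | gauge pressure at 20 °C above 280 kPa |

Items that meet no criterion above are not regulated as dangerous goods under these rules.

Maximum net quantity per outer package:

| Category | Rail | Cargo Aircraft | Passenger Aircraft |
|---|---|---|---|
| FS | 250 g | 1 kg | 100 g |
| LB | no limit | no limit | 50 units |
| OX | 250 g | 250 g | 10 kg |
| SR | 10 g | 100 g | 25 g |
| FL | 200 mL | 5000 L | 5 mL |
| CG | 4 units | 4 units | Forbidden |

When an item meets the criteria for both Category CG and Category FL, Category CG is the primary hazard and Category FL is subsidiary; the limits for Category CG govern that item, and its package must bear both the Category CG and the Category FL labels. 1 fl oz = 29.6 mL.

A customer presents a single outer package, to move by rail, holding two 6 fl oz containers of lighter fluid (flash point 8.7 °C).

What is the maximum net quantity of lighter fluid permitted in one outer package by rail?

200 mL

The lighter fluid has flash point 8.7 °C, which is ≤ 23 °C, so it is Category FL (Flammable Liquid).
The rail limit for Category FL is 200 mL.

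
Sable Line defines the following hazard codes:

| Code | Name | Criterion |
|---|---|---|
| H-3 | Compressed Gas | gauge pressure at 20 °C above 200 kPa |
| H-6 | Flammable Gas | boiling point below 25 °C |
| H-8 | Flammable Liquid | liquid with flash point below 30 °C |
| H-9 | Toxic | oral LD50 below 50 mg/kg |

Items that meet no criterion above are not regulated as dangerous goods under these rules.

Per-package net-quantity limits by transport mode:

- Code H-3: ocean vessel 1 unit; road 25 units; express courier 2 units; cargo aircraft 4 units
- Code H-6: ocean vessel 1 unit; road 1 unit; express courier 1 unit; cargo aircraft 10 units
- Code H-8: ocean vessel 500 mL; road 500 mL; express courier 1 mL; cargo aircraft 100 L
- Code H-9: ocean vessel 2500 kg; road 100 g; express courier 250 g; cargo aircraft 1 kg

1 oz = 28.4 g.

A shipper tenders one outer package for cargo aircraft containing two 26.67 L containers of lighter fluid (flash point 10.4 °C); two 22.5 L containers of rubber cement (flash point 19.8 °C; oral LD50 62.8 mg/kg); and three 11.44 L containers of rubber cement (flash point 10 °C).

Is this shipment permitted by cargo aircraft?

With flash point 10.4 °C (< 30 °C), the lighter fluid falls in Code H-8.
With flash point 19.8 °C (< 30 °C), the rubber cement falls in Code H-8.
Flash point 10 °C meets the Code H-8 criterion (Flammable Liquid), so the rubber cement is Code H-8.
Code H-8 net quantity: (two 26.67 L containers = 53.34 L) + (two 22.5 L containers = 45 L) + (three 11.44 L containers = 34.32 L) = 132.66 L.
132.66 L > 100 L (cargo aircraft limit, Code H-8) — over the limit.

No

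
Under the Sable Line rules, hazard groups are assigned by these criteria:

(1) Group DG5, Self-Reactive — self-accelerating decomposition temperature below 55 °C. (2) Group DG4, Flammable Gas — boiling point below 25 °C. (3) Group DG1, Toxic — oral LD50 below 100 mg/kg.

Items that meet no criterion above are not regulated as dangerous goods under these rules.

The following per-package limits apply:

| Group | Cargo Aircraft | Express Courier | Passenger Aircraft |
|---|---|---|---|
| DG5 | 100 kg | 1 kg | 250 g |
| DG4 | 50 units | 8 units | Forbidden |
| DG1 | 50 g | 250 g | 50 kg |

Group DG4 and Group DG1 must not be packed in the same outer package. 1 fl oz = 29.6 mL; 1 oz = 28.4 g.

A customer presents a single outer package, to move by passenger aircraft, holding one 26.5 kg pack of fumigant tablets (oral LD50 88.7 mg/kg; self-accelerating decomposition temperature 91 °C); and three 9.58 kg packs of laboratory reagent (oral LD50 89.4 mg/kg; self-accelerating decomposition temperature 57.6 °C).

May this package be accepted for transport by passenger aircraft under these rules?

Fumigant tablets: oral LD50 88.7 mg/kg < 100 mg/kg → Group DG1 (Toxic).
Laboratory reagent: oral LD50 89.4 mg/kg < 100 mg/kg → Group DG1 (Toxic).
Group DG1 net quantity: 26.5 kg + (three 9.58 kg packs = 28.74 kg) = 55.24 kg.
55.24 kg > 50 kg (passenger aircraft limit, Group DG1) — over the limit.

No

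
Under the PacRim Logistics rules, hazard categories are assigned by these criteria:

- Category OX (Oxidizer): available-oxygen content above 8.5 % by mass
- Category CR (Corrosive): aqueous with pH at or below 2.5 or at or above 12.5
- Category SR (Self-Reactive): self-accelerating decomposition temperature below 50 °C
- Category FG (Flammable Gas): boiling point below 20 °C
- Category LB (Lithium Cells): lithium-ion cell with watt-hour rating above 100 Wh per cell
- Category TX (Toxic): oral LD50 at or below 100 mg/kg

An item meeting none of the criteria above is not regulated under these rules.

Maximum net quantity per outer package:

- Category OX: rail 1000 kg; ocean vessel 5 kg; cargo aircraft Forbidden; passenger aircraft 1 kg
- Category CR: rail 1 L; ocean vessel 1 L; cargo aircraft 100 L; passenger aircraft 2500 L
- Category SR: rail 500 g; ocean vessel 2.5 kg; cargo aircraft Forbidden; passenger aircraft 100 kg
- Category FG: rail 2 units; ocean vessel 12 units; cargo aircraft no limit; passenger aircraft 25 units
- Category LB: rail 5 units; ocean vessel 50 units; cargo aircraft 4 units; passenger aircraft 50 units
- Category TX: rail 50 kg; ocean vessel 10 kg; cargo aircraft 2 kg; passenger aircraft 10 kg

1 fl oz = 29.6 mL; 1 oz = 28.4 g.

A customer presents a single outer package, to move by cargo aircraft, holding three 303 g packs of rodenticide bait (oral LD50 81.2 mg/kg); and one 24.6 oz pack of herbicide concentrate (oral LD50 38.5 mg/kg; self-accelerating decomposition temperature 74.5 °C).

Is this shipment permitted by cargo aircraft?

Rodenticide bait: oral LD50 81.2 mg/kg ≤ 100 mg/kg → Category TX (Toxic).
The herbicide concentrate has oral LD50 38.5 mg/kg, which is ≤ 100 mg/kg, so it is Category TX (Toxic).
Total Category TX: (three 303 g packs = 909 g) + (one 24.6 oz pack = 698.64 g) = 1607.64 g.
That is within the Category TX cargo aircraft limit of 2 kg.

Yes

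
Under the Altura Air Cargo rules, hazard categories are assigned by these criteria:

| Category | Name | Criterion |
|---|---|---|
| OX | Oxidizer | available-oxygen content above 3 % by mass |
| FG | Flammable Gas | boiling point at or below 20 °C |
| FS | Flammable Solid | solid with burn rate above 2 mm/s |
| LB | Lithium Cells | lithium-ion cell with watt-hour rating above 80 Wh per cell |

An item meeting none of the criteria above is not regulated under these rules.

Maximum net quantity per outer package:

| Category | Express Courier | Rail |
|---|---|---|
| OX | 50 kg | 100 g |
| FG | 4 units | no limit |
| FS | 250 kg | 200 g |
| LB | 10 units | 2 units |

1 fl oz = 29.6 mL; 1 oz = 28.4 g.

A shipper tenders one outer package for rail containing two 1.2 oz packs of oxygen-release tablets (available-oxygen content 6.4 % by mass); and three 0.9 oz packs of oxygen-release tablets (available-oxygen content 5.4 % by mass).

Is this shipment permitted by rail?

The oxygen-release tablets have available-oxygen content 6.4 % by mass, which is > 3 % by mass, so they are Category OX (Oxidizer).
The oxygen-release tablets have available-oxygen content 5.4 % by mass, which is > 3 % by mass, so they are Category OX (Oxidizer).
Category OX net quantity: (two 1.2 oz packs = 68.16 g) + (three 0.9 oz packs = 76.68 g) = 144.84 g.
That exceeds the Category OX rail limit of 100 g.

No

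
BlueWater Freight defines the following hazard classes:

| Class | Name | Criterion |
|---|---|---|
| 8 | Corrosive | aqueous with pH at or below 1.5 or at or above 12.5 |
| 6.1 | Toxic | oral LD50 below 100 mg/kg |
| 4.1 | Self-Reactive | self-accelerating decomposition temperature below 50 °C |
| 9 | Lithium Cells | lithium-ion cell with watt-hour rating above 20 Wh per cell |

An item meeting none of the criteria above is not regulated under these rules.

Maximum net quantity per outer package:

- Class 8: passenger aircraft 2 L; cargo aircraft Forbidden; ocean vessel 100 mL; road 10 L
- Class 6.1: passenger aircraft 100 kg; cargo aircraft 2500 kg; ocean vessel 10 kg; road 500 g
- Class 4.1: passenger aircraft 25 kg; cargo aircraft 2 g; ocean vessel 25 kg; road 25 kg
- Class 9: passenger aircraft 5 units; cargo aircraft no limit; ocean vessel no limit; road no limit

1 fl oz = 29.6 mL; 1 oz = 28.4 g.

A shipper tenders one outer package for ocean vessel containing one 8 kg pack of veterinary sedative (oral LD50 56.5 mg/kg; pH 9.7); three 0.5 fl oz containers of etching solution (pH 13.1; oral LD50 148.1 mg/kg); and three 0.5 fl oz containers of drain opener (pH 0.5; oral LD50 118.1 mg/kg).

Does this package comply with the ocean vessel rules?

The veterinary sedative has oral LD50 56.5 mg/kg, which is < 100 mg/kg, so it is Class 6.1 (Toxic).
The etching solution has pH 13.1, which is ≥ 12.5, so it is Class 8 (Corrosive).
Drain opener: pH 0.5 ≤ 1.5 → Class 8 (Corrosive).
Total Class 8: (three 0.5 fl oz containers = 44.4 mL) + (three 0.5 fl oz containers = 44.4 mL) = 88.8 mL.
88.8 mL ≤ 100 mL (ocean vessel limit, Class 8) — within limit.
Class 6.1 quantity: 8 kg.
8 kg ≤ 10 kg (ocean vessel limit, Class 6.1) — within limit.
Every hazard class is within its ocean vessel limit and no segregation rule is violated.

Yes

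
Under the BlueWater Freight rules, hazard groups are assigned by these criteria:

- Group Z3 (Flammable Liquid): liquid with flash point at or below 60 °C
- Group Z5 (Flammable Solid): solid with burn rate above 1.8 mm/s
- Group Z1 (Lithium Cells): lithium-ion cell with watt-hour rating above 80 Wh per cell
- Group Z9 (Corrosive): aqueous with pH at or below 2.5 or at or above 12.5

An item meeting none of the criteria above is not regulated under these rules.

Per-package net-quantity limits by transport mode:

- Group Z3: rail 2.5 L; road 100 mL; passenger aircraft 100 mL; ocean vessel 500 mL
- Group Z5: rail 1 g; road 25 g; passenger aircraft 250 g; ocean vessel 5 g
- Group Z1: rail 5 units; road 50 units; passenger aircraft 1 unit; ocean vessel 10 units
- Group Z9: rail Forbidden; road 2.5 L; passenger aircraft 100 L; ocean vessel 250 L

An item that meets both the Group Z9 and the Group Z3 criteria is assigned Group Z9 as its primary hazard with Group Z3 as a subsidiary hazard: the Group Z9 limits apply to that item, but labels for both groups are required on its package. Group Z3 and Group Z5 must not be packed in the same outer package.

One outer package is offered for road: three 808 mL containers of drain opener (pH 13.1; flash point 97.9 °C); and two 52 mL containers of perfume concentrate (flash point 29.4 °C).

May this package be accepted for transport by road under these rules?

Drain opener: pH 13.1 ≥ 12.5 → Group Z9 (Corrosive).
The perfume concentrate has flash point 29.4 °C, which is ≤ 60 °C, so it is Group Z3 (Flammable Liquid).
Group Z3 quantity: two 52 mL containers = 104 mL.
104 mL exceeds the road limit of 100 mL for Group Z3.
Group Z9 quantity: three 808 mL containers = 2.424 L.
2.424 L is within the road limit of 2.5 L for Group Z9.
The segregation rule (Group Z3 with Group Z5) does not apply to Group Z3 with Group Z9.

No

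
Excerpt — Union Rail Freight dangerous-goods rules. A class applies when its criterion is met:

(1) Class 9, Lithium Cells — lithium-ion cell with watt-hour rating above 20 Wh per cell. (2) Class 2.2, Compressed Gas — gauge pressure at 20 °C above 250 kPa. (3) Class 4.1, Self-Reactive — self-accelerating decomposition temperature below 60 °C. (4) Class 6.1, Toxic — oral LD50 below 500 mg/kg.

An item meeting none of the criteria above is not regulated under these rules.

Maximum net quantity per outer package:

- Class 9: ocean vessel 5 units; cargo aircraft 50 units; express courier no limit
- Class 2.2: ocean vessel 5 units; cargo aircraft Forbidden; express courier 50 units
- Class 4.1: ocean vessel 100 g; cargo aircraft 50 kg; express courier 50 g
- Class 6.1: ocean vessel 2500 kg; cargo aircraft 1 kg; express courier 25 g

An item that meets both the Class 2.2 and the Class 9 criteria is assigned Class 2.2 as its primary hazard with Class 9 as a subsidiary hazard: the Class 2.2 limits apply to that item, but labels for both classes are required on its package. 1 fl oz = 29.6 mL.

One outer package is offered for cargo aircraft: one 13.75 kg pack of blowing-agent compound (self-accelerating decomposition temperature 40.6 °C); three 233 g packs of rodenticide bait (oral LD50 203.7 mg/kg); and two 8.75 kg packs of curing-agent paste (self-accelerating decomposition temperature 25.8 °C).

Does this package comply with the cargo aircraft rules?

Blowing-agent compound: self-accelerating decomposition temperature 40.6 °C < 60 °C → Class 4.1 (Self-Reactive).
The rodenticide bait has oral LD50 203.7 mg/kg, which is < 500 mg/kg, so it is Class 6.1 (Toxic).
Self-accelerating decomposition temperature 25.8 °C meets the Class 4.1 criterion (Self-Reactive), so the curing-agent paste is Class 4.1.
Total Class 4.1: 13.75 kg + (two 8.75 kg packs = 17.5 kg) = 31.25 kg.
That is within the Class 4.1 cargo aircraft limit of 50 kg.
Class 6.1 quantity: three 233 g packs = 699 g.
699 g is within the cargo aircraft limit of 1 kg for Class 6.1.
Every hazard class is within its cargo aircraft limit and no segregation rule is violated.

Yes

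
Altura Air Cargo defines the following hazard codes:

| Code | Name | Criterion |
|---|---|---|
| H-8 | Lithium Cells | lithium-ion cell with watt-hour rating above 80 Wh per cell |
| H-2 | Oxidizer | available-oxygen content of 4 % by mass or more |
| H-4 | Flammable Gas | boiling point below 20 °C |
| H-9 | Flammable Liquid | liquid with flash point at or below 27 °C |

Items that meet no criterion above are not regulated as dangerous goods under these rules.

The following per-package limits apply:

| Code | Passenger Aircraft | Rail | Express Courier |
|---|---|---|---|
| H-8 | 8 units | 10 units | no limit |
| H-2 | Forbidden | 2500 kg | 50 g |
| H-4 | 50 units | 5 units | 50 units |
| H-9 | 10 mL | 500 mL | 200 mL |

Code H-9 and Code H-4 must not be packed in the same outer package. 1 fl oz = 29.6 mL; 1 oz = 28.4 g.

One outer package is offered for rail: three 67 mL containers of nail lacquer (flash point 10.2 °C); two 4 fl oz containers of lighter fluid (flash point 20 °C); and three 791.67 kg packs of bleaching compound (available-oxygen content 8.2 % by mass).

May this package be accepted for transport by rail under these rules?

With flash point 10.2 °C (≤ 27 °C), the nail lacquer falls in Code H-9.
The lighter fluid has flash point 20 °C, which is ≤ 27 °C, so it is Code H-9 (Flammable Liquid).
Available-oxygen content 8.2 % by mass meets the Code H-2 criterion (Oxidizer), so the bleaching compound is Code H-2.
Total Code H-9: (three 67 mL containers = 201 mL) + (two 4 fl oz containers = 236.8 mL) = 437.8 mL.
That is within the Code H-9 rail limit of 500 mL.
Code H-2 quantity: three 791.67 kg packs = 2375.01 kg.
2375.01 kg is within the rail limit of 2500 kg for Code H-2.
The segregation rule (Code H-9 with Code H-4) does not apply to Code H-9 with Code H-2.
Every hazard code is within its rail limit and no segregation rule is violated.

Yes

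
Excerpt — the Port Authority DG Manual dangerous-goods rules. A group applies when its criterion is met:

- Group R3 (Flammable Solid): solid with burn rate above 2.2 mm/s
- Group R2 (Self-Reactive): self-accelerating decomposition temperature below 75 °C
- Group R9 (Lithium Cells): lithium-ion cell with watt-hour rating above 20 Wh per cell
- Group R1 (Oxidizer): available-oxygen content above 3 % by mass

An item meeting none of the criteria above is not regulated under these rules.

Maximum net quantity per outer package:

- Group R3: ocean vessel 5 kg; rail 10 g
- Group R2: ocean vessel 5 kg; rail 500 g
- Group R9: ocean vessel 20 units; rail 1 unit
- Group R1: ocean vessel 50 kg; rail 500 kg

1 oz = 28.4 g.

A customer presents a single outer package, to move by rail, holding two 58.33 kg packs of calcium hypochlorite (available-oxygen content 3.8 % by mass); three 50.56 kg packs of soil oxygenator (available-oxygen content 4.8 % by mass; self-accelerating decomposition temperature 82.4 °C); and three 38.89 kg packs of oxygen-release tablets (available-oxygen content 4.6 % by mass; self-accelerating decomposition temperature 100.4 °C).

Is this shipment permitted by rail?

Yes

With available-oxygen content 3.8 % by mass (> 3 % by mass), the calcium hypochlorite falls in Group R1.
The soil oxygenator has available-oxygen content 4.8 % by mass, which is > 3 % by mass, so it is Group R1 (Oxidizer).
Available-oxygen content 4.6 % by mass meets the Group R1 criterion (Oxidizer), so the oxygen-release tablets are Group R1.
Group R1 net quantity: (two 58.33 kg packs = 116.66 kg) + (three 50.56 kg packs = 151.68 kg) + (three 38.89 kg packs = 116.67 kg) = 385.01 kg.
385.01 kg ≤ 500 kg (rail limit, Group R1) — within limit.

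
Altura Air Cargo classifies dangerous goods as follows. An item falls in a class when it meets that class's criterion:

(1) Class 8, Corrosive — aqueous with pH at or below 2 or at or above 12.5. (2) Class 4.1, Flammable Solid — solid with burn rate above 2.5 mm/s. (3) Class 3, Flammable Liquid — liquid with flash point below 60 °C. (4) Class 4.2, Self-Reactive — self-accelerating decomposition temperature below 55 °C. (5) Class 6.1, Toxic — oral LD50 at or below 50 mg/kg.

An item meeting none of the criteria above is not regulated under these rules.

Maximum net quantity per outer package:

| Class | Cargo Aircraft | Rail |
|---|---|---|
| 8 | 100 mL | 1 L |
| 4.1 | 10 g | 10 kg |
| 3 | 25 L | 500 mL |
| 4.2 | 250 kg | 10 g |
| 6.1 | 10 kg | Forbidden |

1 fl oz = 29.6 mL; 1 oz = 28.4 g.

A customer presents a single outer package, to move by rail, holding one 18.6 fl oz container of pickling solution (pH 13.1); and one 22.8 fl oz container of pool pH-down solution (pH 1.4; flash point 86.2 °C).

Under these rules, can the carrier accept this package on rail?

No

The pickling solution has pH 13.1, which is ≥ 12.5, so it is Class 8 (Corrosive).
Pool pH-down solution: pH 1.4 ≤ 2 → Class 8 (Corrosive).
Total Class 8: (one 18.6 fl oz container = 550.56 mL) + (one 22.8 fl oz container = 674.88 mL) = 1225.44 mL.
1225.44 mL > 1 L (rail limit, Class 8) — over the limit.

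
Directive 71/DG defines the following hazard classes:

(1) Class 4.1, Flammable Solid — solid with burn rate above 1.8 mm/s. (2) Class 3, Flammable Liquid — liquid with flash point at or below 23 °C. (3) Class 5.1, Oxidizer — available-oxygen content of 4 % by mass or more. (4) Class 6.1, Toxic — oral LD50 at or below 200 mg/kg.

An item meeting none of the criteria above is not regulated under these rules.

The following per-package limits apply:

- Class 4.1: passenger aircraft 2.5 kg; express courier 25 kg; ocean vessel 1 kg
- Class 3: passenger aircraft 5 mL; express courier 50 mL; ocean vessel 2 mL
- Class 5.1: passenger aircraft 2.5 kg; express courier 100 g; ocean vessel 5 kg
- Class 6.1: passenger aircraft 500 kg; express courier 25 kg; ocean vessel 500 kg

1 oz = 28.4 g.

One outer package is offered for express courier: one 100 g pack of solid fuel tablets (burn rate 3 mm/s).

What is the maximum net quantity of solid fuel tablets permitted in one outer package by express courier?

Burn rate 3 mm/s meets the Class 4.1 criterion (Flammable Solid), so the solid fuel tablets are Class 4.1.
The express courier limit for Class 4.1 is 25 kg.

25 kg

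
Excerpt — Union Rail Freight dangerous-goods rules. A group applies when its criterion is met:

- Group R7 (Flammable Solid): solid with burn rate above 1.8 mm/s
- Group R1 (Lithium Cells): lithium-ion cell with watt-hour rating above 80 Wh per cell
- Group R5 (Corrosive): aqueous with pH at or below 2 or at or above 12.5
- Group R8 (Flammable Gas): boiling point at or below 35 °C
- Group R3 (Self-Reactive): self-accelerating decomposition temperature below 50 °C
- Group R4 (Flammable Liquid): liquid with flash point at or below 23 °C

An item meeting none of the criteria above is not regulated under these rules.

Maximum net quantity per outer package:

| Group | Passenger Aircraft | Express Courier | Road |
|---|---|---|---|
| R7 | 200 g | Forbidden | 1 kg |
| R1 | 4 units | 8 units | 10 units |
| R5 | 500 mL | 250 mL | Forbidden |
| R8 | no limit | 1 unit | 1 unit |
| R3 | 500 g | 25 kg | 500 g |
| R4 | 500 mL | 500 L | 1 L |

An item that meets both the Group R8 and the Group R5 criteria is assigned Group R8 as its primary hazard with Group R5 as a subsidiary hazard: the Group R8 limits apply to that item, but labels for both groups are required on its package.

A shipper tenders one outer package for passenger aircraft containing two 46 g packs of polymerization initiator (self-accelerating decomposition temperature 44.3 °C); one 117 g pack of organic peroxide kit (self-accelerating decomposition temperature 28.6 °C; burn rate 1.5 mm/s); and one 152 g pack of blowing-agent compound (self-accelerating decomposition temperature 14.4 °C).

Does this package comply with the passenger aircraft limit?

Polymerization initiator: self-accelerating decomposition temperature 44.3 °C < 50 °C → Group R3 (Self-Reactive).
The organic peroxide kit has self-accelerating decomposition temperature 28.6 °C, which is < 50 °C, so it is Group R3 (Self-Reactive).
Blowing-agent compound: self-accelerating decomposition temperature 14.4 °C < 50 °C → Group R3 (Self-Reactive).
Total Group R3: (two 46 g packs = 92 g) + 117 g + 152 g = 361 g.
361 g ≤ 500 g (passenger aircraft limit, Group R3) — within limit.

Yes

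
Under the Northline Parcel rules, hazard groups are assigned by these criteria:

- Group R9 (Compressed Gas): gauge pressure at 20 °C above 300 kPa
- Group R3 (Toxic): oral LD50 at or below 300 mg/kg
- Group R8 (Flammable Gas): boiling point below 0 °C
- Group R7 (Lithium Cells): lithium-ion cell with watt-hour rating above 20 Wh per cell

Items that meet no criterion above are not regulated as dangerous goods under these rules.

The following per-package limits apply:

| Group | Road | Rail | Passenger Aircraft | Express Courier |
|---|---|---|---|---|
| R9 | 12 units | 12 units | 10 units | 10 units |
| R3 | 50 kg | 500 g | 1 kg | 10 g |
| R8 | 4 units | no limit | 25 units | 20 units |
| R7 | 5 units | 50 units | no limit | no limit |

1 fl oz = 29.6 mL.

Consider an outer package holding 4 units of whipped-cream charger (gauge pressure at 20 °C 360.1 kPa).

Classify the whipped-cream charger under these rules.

Group R9

With gauge pressure at 20 °C 360.1 kPa (> 300 kPa), the whipped-cream charger falls in Group R9.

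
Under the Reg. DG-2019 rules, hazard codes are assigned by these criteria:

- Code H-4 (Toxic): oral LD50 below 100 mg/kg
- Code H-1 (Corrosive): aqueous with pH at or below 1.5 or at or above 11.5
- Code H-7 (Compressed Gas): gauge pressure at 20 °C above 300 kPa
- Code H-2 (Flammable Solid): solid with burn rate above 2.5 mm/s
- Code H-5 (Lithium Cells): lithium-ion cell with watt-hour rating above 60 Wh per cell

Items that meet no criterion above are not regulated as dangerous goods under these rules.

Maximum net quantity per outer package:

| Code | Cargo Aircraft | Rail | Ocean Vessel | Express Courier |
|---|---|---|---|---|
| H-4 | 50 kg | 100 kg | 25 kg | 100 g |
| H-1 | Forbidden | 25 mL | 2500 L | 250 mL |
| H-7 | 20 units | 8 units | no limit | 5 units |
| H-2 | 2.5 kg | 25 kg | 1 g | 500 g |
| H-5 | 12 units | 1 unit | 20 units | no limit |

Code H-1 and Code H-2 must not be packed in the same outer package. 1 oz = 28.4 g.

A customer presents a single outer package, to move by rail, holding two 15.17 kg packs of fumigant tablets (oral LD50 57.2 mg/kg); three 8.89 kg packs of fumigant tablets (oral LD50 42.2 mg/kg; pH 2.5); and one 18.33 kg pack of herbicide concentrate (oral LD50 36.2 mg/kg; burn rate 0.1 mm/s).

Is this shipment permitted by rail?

Yes

Oral LD50 57.2 mg/kg meets the Code H-4 criterion (Toxic), so the fumigant tablets are Code H-4.
Fumigant tablets: oral LD50 42.2 mg/kg < 100 mg/kg → Code H-4 (Toxic).
With oral LD50 36.2 mg/kg (< 100 mg/kg), the herbicide concentrate falls in Code H-4.
Total Code H-4: (two 15.17 kg packs = 30.34 kg) + (three 8.89 kg packs = 26.67 kg) + 18.33 kg = 75.34 kg.
75.34 kg ≤ 100 kg (rail limit, Code H-4) — within limit.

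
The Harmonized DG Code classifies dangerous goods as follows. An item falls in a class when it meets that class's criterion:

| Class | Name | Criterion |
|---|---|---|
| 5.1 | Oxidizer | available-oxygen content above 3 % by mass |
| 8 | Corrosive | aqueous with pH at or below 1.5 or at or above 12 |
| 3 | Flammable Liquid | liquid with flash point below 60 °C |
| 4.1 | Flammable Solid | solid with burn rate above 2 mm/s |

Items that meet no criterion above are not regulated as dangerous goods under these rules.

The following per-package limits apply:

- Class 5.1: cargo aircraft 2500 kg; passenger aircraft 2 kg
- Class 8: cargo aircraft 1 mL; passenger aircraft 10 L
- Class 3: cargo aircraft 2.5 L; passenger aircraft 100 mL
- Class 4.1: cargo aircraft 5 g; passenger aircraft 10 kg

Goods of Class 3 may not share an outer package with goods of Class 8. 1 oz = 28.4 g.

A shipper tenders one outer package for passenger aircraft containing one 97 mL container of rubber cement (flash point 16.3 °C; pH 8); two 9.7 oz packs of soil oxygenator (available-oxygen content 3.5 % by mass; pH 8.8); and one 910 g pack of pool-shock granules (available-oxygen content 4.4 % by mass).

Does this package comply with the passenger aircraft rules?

Yes

The rubber cement has flash point 16.3 °C, which is < 60 °C, so it is Class 3 (Flammable Liquid).
With available-oxygen content 3.5 % by mass (> 3 % by mass), the soil oxygenator falls in Class 5.1.
Available-oxygen content 4.4 % by mass meets the Class 5.1 criterion (Oxidizer), so the pool-shock granules are Class 5.1.
Class 3 quantity: 97 mL.
97 mL ≤ 100 mL (passenger aircraft limit, Class 3) — within limit.
Total Class 5.1: (two 9.7 oz packs = 550.96 g) + 910 g = 1460.96 g.
1460.96 g ≤ 2 kg (passenger aircraft limit, Class 5.1) — within limit.
The segregation rule (Class 3 with Class 8) does not apply to Class 3 with Class 5.1.
Every hazard class is within its passenger aircraft limit and no segregation rule is violated.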